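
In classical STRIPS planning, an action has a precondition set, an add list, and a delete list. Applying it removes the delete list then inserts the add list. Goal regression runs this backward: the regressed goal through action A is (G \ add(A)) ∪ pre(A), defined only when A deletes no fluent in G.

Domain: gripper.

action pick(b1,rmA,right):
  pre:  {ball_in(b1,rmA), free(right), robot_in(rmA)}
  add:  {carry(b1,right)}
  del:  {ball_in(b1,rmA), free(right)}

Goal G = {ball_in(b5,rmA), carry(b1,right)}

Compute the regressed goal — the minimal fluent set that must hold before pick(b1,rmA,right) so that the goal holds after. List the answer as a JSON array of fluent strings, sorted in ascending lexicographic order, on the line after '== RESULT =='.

Compute (G \ add) ∪ pre:
  G ∩ del = {}  (empty — regression defined)
  G \ add = {ball_in(b5,rmA), carry(b1,right)} \ {carry(b1,right)} = {ball_in(b5,rmA)}
  ∪ pre   = {ball_in(b5,rmA)} ∪ {ball_in(b1,rmA), free(right), robot_in(rmA)}
          = {ball_in(b1,rmA), ball_in(b5,rmA), free(right), robot_in(rmA)}

== RESULT ==
["ball_in(b1,rmA)", "ball_in(b5,rmA)", "free(right)", "robot_in(rmA)"]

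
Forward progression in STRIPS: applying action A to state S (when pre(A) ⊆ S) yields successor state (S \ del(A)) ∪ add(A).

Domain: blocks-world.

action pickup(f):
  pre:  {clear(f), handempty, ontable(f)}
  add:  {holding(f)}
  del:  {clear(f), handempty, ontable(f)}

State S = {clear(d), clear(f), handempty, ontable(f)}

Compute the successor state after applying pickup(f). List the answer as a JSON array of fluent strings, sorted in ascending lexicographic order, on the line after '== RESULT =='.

Progress:
  pre ⊆ S: {clear(f), handempty, ontable(f)} ⊆ S  — applicable
  S \ del = {clear(d)}
  ∪ add   = {clear(d), holding(f)}

== RESULT ==
["clear(d)", "holding(f)"]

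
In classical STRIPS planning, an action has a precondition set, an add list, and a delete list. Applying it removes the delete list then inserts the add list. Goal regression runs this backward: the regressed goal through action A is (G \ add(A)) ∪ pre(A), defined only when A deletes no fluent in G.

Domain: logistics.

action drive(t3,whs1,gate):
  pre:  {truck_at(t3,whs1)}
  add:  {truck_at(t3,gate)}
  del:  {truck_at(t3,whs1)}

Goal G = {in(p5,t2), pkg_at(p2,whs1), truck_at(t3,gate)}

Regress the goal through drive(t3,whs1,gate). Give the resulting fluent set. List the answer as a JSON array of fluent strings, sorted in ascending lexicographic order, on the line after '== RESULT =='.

Regress:
  G ∩ del = {}  (empty — regression defined)
  G \ add = {in(p5,t2), pkg_at(p2,whs1), truck_at(t3,gate)} \ {truck_at(t3,gate)} = {in(p5,t2), pkg_at(p2,whs1)}
  ∪ pre   = {in(p5,t2), pkg_at(p2,whs1)} ∪ {truck_at(t3,whs1)}
          = {in(p5,t2), pkg_at(p2,whs1), truck_at(t3,whs1)}

== RESULT ==
["in(p5,t2)", "pkg_at(p2,whs1)", "truck_at(t3,whs1)"]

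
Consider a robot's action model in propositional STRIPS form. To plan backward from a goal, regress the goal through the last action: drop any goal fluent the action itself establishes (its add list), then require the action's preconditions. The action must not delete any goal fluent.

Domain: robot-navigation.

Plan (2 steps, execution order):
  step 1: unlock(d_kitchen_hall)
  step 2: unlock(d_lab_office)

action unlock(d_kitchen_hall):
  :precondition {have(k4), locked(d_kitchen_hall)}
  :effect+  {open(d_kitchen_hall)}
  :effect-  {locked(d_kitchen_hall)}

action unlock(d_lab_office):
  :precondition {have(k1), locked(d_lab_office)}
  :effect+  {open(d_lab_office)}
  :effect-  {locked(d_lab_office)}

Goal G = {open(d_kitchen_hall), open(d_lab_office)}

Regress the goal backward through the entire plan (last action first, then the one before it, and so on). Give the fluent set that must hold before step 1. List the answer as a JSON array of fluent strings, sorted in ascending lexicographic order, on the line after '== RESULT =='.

Regress step by step:
  through step 2 (unlock(d_lab_office)): drop {open(d_lab_office)}, keep {open(d_kitchen_hall)}, require {have(k1), locked(d_lab_office)}
    → {have(k1), locked(d_lab_office), open(d_kitchen_hall)}
  through step 1 (unlock(d_kitchen_hall)): drop {open(d_kitchen_hall)}, keep {have(k1), locked(d_lab_office)}, require {have(k4), locked(d_kitchen_hall)}
    → {have(k1), have(k4), locked(d_kitchen_hall), locked(d_lab_office)}

== RESULT ==
["have(k1)", "have(k4)", "locked(d_kitchen_hall)", "locked(d_lab_office)"]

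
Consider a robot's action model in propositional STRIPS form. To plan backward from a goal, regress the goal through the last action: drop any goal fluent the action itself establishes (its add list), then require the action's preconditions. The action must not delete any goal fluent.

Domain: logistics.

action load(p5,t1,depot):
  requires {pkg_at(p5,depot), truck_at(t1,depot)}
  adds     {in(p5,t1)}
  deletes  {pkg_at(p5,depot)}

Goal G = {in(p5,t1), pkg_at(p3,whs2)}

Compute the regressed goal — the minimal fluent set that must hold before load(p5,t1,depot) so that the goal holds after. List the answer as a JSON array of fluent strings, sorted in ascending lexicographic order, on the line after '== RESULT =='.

Compute (G \ add) ∪ pre:
  G ∩ del = {}  (empty — regression defined)
  G \ add = {in(p5,t1), pkg_at(p3,whs2)} \ {in(p5,t1)} = {pkg_at(p3,whs2)}
  ∪ pre   = {pkg_at(p3,whs2)} ∪ {pkg_at(p5,depot), truck_at(t1,depot)}
          = {pkg_at(p3,whs2), pkg_at(p5,depot), truck_at(t1,depot)}

== RESULT ==
["pkg_at(p3,whs2)", "pkg_at(p5,depot)", "truck_at(t1,depot)"]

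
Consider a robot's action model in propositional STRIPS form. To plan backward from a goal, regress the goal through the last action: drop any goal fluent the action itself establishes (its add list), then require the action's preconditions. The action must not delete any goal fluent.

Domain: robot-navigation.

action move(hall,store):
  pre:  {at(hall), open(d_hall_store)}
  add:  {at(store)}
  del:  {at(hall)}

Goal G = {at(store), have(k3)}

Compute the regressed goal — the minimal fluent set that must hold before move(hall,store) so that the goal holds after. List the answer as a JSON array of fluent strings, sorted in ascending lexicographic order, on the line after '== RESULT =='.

Regress:
  G ∩ del = {}  (empty — regression defined)
  G \ add = {at(store), have(k3)} \ {at(store)} = {have(k3)}
  ∪ pre   = {have(k3)} ∪ {at(hall), open(d_hall_store)}
          = {at(hall), have(k3), open(d_hall_store)}

== RESULT ==
["at(hall)", "have(k3)", "open(d_hall_store)"]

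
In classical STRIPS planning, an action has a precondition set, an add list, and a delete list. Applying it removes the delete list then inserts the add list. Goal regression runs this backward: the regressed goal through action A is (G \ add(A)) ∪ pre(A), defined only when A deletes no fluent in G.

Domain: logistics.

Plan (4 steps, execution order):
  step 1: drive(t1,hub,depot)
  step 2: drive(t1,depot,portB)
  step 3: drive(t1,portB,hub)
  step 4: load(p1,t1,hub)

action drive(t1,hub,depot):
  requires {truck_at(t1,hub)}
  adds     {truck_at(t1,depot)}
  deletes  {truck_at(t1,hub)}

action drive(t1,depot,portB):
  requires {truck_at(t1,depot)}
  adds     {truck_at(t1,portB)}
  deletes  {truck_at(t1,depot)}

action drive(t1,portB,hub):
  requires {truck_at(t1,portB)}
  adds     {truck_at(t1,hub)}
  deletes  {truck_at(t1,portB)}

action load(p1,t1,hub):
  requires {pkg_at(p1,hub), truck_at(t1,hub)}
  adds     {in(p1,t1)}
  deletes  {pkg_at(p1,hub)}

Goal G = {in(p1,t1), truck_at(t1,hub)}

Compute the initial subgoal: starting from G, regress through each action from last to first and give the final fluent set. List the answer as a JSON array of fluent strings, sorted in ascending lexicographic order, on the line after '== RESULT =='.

Work backward from the goal:
  through step 4 (load(p1,t1,hub)): drop {in(p1,t1)}, keep {truck_at(t1,hub)}, require {pkg_at(p1,hub), truck_at(t1,hub)}
    → {pkg_at(p1,hub), truck_at(t1,hub)}
  through step 3 (drive(t1,portB,hub)): drop {truck_at(t1,hub)}, keep {pkg_at(p1,hub)}, require {truck_at(t1,portB)}
    → {pkg_at(p1,hub), truck_at(t1,portB)}
  through step 2 (drive(t1,depot,portB)): drop {truck_at(t1,portB)}, keep {pkg_at(p1,hub)}, require {truck_at(t1,depot)}
    → {pkg_at(p1,hub), truck_at(t1,depot)}
  through step 1 (drive(t1,hub,depot)): drop {truck_at(t1,depot)}, keep {pkg_at(p1,hub)}, require {truck_at(t1,hub)}
    → {pkg_at(p1,hub), truck_at(t1,hub)}

== RESULT ==
["pkg_at(p1,hub)", "truck_at(t1,hub)"]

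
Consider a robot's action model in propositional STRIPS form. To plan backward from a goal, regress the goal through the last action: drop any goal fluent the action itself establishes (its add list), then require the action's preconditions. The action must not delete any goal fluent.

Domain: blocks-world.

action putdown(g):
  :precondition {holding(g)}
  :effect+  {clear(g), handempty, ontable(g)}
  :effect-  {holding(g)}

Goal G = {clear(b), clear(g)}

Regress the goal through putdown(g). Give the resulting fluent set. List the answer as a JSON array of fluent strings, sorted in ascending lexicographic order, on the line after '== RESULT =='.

Compute (G \ add) ∪ pre:
  G ∩ del = {}  (empty — regression defined)
  G \ add = {clear(b), clear(g)} \ {clear(g), handempty, ontable(g)} = {clear(b)}
  ∪ pre   = {clear(b)} ∪ {holding(g)}
          = {clear(b), holding(g)}

== RESULT ==
["clear(b)", "holding(g)"]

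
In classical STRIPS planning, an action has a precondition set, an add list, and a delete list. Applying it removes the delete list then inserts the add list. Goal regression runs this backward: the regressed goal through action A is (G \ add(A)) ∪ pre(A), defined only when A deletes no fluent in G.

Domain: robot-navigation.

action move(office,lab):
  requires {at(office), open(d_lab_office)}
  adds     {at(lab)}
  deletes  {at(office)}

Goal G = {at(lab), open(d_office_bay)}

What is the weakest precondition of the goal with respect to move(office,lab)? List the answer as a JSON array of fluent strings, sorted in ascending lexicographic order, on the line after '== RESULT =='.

Regress:
  G ∩ del = {}  (empty — regression defined)
  G \ add = {at(lab), open(d_office_bay)} \ {at(lab)} = {open(d_office_bay)}
  ∪ pre   = {open(d_office_bay)} ∪ {at(office), open(d_lab_office)}
          = {at(office), open(d_lab_office), open(d_office_bay)}

== RESULT ==
["at(office)", "open(d_lab_office)", "open(d_office_bay)"]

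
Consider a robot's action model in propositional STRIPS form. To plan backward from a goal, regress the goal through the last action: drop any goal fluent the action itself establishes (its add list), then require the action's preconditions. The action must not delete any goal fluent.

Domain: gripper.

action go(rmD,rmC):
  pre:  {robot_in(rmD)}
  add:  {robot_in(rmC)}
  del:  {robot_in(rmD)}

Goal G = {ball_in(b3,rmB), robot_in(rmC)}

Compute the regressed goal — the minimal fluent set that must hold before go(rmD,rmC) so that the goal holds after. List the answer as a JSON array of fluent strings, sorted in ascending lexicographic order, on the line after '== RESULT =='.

Compute (G \ add) ∪ pre:
  G ∩ del = {}  (empty — regression defined)
  G \ add = {ball_in(b3,rmB), robot_in(rmC)} \ {robot_in(rmC)} = {ball_in(b3,rmB)}
  ∪ pre   = {ball_in(b3,rmB)} ∪ {robot_in(rmD)}
          = {ball_in(b3,rmB), robot_in(rmD)}

== RESULT ==
["ball_in(b3,rmB)", "robot_in(rmD)"]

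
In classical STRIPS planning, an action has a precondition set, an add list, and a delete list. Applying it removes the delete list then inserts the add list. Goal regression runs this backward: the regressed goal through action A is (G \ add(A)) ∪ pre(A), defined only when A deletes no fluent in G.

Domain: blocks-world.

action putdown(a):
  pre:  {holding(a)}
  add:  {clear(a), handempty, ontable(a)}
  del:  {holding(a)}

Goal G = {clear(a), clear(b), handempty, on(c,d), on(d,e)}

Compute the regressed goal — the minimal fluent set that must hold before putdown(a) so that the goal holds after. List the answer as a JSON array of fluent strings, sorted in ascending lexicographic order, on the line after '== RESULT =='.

Compute (G \ add) ∪ pre:
  G ∩ del = {}  (empty — regression defined)
  G \ add = {clear(a), clear(b), handempty, on(c,d), on(d,e)} \ {clear(a), handempty, ontable(a)} = {clear(b), on(c,d), on(d,e)}
  ∪ pre   = {clear(b), on(c,d), on(d,e)} ∪ {holding(a)}
          = {clear(b), holding(a), on(c,d), on(d,e)}

== RESULT ==
["clear(b)", "holding(a)", "on(c,d)", "on(d,e)"]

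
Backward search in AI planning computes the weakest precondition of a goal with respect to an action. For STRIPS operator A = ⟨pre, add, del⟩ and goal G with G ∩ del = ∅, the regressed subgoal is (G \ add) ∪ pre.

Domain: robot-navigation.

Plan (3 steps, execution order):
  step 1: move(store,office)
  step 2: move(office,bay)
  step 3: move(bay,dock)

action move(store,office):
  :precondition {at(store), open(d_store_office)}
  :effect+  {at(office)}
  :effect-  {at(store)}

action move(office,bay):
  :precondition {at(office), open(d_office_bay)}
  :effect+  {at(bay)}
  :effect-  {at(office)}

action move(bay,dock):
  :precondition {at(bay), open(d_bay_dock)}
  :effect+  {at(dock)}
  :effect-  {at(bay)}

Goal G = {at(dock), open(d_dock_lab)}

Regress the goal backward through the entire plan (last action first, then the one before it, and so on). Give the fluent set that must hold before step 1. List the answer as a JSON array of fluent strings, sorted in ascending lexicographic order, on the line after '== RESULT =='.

Regress step by step:
  through step 3 (move(bay,dock)): drop {at(dock)}, keep {open(d_dock_lab)}, require {at(bay), open(d_bay_dock)}
    → {at(bay), open(d_bay_dock), open(d_dock_lab)}
  through step 2 (move(office,bay)): drop {at(bay)}, keep {open(d_bay_dock), open(d_dock_lab)}, require {at(office), open(d_office_bay)}
    → {at(office), open(d_bay_dock), open(d_dock_lab), open(d_office_bay)}
  through step 1 (move(store,office)): drop {at(office)}, keep {open(d_bay_dock), open(d_dock_lab), open(d_office_bay)}, require {at(store), open(d_store_office)}
    → {at(store), open(d_bay_dock), open(d_dock_lab), open(d_office_bay), open(d_store_office)}

== RESULT ==
["at(store)", "open(d_bay_dock)", "open(d_dock_lab)", "open(d_office_bay)", "open(d_store_office)"]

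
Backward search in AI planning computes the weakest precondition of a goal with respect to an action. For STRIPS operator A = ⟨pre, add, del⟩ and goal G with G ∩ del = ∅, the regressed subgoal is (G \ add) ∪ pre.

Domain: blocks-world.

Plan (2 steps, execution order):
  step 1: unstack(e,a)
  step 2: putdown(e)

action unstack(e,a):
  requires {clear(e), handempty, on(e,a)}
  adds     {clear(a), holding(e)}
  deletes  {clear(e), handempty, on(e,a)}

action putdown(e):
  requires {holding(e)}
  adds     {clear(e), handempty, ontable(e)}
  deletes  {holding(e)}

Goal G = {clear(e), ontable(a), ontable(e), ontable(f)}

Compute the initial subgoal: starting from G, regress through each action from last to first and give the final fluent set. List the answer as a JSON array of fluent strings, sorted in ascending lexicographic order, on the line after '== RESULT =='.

Regress step by step:
  through step 2 (putdown(e)): drop {clear(e), ontable(e)}, keep {ontable(a), ontable(f)}, require {holding(e)}
    → {holding(e), ontable(a), ontable(f)}
  through step 1 (unstack(e,a)): drop {holding(e)}, keep {ontable(a), ontable(f)}, require {clear(e), handempty, on(e,a)}
    → {clear(e), handempty, on(e,a), ontable(a), ontable(f)}

== RESULT ==
["clear(e)", "handempty", "on(e,a)", "ontable(a)", "ontable(f)"]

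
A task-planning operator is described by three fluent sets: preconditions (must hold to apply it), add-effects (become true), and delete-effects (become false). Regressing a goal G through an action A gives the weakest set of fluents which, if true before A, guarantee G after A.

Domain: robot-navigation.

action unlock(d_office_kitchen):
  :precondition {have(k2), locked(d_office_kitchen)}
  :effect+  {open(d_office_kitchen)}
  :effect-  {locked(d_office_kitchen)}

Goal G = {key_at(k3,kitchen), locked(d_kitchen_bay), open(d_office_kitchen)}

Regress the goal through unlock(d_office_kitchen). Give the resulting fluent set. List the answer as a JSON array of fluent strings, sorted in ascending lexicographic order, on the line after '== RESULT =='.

Compute (G \ add) ∪ pre:
  G ∩ del = {}  (empty — regression defined)
  G \ add = {key_at(k3,kitchen), locked(d_kitchen_bay), open(d_office_kitchen)} \ {open(d_office_kitchen)} = {key_at(k3,kitchen), locked(d_kitchen_bay)}
  ∪ pre   = {key_at(k3,kitchen), locked(d_kitchen_bay)} ∪ {have(k2), locked(d_office_kitchen)}
          = {have(k2), key_at(k3,kitchen), locked(d_kitchen_bay), locked(d_office_kitchen)}

== RESULT ==
["have(k2)", "key_at(k3,kitchen)", "locked(d_kitchen_bay)", "locked(d_office_kitchen)"]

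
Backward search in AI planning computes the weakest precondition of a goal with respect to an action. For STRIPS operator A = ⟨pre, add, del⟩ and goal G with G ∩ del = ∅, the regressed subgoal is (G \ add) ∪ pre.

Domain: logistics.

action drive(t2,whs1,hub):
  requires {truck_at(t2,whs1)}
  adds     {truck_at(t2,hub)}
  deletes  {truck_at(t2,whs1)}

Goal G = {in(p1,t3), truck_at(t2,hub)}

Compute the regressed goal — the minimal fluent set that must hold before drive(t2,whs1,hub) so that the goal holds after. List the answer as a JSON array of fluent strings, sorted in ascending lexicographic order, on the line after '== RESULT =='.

Compute (G \ add) ∪ pre:
  G ∩ del = {}  (empty — regression defined)
  G \ add = {in(p1,t3), truck_at(t2,hub)} \ {truck_at(t2,hub)} = {in(p1,t3)}
  ∪ pre   = {in(p1,t3)} ∪ {truck_at(t2,whs1)}
          = {in(p1,t3), truck_at(t2,whs1)}

== RESULT ==
["in(p1,t3)", "truck_at(t2,whs1)"]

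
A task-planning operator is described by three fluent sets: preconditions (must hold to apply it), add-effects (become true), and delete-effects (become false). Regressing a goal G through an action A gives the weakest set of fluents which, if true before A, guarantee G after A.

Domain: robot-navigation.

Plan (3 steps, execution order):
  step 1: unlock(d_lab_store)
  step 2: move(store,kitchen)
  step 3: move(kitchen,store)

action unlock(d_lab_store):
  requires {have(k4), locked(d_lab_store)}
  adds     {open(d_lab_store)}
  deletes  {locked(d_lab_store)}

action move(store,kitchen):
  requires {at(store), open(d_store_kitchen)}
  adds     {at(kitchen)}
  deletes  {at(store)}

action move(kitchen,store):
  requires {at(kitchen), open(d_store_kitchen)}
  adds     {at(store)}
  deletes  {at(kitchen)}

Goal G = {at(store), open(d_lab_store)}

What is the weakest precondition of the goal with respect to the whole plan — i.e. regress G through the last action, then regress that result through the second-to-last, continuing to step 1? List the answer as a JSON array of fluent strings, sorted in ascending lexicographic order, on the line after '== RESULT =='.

Regress step by step:
  through step 3 (move(kitchen,store)): drop {at(store)}, keep {open(d_lab_store)}, require {at(kitchen), open(d_store_kitchen)}
    → {at(kitchen), open(d_lab_store), open(d_store_kitchen)}
  through step 2 (move(store,kitchen)): drop {at(kitchen)}, keep {open(d_lab_store), open(d_store_kitchen)}, require {at(store), open(d_store_kitchen)}
    → {at(store), open(d_lab_store), open(d_store_kitchen)}
  through step 1 (unlock(d_lab_store)): drop {open(d_lab_store)}, keep {at(store), open(d_store_kitchen)}, require {have(k4), locked(d_lab_store)}
    → {at(store), have(k4), locked(d_lab_store), open(d_store_kitchen)}

== RESULT ==
["at(store)", "have(k4)", "locked(d_lab_store)", "open(d_store_kitchen)"]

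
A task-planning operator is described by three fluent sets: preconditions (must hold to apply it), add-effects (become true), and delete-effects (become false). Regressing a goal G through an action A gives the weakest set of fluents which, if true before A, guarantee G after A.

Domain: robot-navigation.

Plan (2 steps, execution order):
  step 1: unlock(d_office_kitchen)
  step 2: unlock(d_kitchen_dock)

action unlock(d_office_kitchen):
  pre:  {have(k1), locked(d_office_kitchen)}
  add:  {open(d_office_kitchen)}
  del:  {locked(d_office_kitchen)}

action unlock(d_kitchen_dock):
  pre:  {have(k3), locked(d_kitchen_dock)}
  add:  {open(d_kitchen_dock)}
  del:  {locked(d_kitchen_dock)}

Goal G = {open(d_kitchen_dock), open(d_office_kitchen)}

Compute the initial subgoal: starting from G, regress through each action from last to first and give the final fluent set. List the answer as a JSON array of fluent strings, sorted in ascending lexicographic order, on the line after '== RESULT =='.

Regress step by step:
  through step 2 (unlock(d_kitchen_dock)): drop {open(d_kitchen_dock)}, keep {open(d_office_kitchen)}, require {have(k3), locked(d_kitchen_dock)}
    → {have(k3), locked(d_kitchen_dock), open(d_office_kitchen)}
  through step 1 (unlock(d_office_kitchen)): drop {open(d_office_kitchen)}, keep {have(k3), locked(d_kitchen_dock)}, require {have(k1), locked(d_office_kitchen)}
    → {have(k1), have(k3), locked(d_kitchen_dock), locked(d_office_kitchen)}

== RESULT ==
["have(k1)", "have(k3)", "locked(d_kitchen_dock)", "locked(d_office_kitchen)"]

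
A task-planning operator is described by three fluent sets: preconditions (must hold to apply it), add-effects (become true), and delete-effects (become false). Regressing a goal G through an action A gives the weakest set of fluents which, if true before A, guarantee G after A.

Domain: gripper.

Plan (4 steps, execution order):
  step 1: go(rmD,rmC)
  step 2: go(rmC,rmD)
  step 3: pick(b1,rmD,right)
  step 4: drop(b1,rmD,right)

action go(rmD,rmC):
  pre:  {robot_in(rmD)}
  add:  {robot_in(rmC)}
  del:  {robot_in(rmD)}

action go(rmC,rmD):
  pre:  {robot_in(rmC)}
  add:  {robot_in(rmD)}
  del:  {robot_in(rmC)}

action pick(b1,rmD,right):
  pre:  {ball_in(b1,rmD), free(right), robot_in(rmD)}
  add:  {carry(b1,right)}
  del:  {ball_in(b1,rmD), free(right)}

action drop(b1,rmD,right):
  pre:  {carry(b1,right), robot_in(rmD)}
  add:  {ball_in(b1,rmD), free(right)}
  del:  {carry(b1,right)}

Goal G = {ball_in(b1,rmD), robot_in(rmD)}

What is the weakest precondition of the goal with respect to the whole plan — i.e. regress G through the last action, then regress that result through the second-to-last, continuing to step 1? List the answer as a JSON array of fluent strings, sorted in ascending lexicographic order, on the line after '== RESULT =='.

Work backward from the goal:
  through step 4 (drop(b1,rmD,right)): drop {ball_in(b1,rmD)}, keep {robot_in(rmD)}, require {carry(b1,right), robot_in(rmD)}
    → {carry(b1,right), robot_in(rmD)}
  through step 3 (pick(b1,rmD,right)): drop {carry(b1,right)}, keep {robot_in(rmD)}, require {ball_in(b1,rmD), free(right), robot_in(rmD)}
    → {ball_in(b1,rmD), free(right), robot_in(rmD)}
  through step 2 (go(rmC,rmD)): drop {robot_in(rmD)}, keep {ball_in(b1,rmD), free(right)}, require {robot_in(rmC)}
    → {ball_in(b1,rmD), free(right), robot_in(rmC)}
  through step 1 (go(rmD,rmC)): drop {robot_in(rmC)}, keep {ball_in(b1,rmD), free(right)}, require {robot_in(rmD)}
    → {ball_in(b1,rmD), free(right), robot_in(rmD)}

== RESULT ==
["ball_in(b1,rmD)", "free(right)", "robot_in(rmD)"]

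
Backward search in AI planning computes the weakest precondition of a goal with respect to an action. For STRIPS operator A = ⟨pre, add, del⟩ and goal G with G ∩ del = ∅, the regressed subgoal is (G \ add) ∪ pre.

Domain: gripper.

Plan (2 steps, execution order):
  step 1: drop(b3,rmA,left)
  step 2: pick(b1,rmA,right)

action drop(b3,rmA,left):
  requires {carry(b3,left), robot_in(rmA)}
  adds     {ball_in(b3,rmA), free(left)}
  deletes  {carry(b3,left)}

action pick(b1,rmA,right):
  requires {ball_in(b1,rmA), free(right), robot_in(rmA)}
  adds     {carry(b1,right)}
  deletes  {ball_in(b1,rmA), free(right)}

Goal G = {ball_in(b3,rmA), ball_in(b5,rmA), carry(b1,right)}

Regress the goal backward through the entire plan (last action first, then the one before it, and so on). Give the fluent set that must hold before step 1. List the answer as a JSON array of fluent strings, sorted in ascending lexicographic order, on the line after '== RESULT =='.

Regress step by step:
  through step 2 (pick(b1,rmA,right)): drop {carry(b1,right)}, keep {ball_in(b3,rmA), ball_in(b5,rmA)}, require {ball_in(b1,rmA), free(right), robot_in(rmA)}
    → {ball_in(b1,rmA), ball_in(b3,rmA), ball_in(b5,rmA), free(right), robot_in(rmA)}
  through step 1 (drop(b3,rmA,left)): drop {ball_in(b3,rmA)}, keep {ball_in(b1,rmA), ball_in(b5,rmA), free(right), robot_in(rmA)}, require {carry(b3,left), robot_in(rmA)}
    → {ball_in(b1,rmA), ball_in(b5,rmA), carry(b3,left), free(right), robot_in(rmA)}

== RESULT ==
["ball_in(b1,rmA)", "ball_in(b5,rmA)", "carry(b3,left)", "free(right)", "robot_in(rmA)"]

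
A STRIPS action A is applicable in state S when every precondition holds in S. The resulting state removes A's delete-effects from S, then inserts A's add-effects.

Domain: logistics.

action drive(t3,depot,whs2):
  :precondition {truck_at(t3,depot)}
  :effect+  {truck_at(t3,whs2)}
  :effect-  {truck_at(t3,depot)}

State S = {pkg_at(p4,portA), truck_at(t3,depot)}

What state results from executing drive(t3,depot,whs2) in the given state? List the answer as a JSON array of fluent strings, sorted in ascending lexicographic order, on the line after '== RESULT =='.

Compute (S \ del) ∪ add:
  pre ⊆ S: {truck_at(t3,depot)} ⊆ S  — applicable
  S \ del = {pkg_at(p4,portA)}
  ∪ add   = {pkg_at(p4,portA), truck_at(t3,whs2)}

== RESULT ==
["pkg_at(p4,portA)", "truck_at(t3,whs2)"]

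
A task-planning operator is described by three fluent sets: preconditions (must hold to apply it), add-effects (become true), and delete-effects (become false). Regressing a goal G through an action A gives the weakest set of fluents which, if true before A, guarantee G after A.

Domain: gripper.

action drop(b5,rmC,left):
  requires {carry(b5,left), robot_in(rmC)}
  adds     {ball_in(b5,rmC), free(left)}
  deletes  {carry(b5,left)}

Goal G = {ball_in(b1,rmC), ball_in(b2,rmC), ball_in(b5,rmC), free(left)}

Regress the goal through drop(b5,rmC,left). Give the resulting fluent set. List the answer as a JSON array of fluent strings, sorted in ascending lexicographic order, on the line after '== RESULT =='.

Compute (G \ add) ∪ pre:
  G ∩ del = {}  (empty — regression defined)
  G \ add = {ball_in(b1,rmC), ball_in(b2,rmC), ball_in(b5,rmC), free(left)} \ {ball_in(b5,rmC), free(left)} = {ball_in(b1,rmC), ball_in(b2,rmC)}
  ∪ pre   = {ball_in(b1,rmC), ball_in(b2,rmC)} ∪ {carry(b5,left), robot_in(rmC)}
          = {ball_in(b1,rmC), ball_in(b2,rmC), carry(b5,left), robot_in(rmC)}

== RESULT ==
["ball_in(b1,rmC)", "ball_in(b2,rmC)", "carry(b5,left)", "robot_in(rmC)"]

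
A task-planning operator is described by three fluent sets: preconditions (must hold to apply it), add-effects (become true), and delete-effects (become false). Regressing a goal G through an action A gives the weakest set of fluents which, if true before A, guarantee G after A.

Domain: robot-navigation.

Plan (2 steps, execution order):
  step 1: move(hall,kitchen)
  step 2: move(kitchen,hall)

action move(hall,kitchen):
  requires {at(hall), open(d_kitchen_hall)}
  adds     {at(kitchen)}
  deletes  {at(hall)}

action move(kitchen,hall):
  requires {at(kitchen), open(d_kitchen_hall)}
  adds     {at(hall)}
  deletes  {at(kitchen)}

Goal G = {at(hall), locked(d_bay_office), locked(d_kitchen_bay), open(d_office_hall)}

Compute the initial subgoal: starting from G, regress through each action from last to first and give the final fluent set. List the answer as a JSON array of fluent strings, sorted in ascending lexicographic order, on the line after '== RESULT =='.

Work backward from the goal:
  through step 2 (move(kitchen,hall)): drop {at(hall)}, keep {locked(d_bay_office), locked(d_kitchen_bay), open(d_office_hall)}, require {at(kitchen), open(d_kitchen_hall)}
    → {at(kitchen), locked(d_bay_office), locked(d_kitchen_bay), open(d_kitchen_hall), open(d_office_hall)}
  through step 1 (move(hall,kitchen)): drop {at(kitchen)}, keep {locked(d_bay_office), locked(d_kitchen_bay), open(d_kitchen_hall), open(d_office_hall)}, require {at(hall), open(d_kitchen_hall)}
    → {at(hall), locked(d_bay_office), locked(d_kitchen_bay), open(d_kitchen_hall), open(d_office_hall)}

== RESULT ==
["at(hall)", "locked(d_bay_office)", "locked(d_kitchen_bay)", "open(d_kitchen_hall)", "open(d_office_hall)"]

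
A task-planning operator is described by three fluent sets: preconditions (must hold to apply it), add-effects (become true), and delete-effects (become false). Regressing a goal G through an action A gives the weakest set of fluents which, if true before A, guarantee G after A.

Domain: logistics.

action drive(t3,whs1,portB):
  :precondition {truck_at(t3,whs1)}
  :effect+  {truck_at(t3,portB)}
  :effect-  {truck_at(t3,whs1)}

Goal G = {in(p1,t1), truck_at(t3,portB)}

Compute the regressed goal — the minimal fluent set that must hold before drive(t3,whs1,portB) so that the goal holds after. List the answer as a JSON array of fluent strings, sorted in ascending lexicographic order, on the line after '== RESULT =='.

Compute (G \ add) ∪ pre:
  G ∩ del = {}  (empty — regression defined)
  G \ add = {in(p1,t1), truck_at(t3,portB)} \ {truck_at(t3,portB)} = {in(p1,t1)}
  ∪ pre   = {in(p1,t1)} ∪ {truck_at(t3,whs1)}
          = {in(p1,t1), truck_at(t3,whs1)}

== RESULT ==
["in(p1,t1)", "truck_at(t3,whs1)"]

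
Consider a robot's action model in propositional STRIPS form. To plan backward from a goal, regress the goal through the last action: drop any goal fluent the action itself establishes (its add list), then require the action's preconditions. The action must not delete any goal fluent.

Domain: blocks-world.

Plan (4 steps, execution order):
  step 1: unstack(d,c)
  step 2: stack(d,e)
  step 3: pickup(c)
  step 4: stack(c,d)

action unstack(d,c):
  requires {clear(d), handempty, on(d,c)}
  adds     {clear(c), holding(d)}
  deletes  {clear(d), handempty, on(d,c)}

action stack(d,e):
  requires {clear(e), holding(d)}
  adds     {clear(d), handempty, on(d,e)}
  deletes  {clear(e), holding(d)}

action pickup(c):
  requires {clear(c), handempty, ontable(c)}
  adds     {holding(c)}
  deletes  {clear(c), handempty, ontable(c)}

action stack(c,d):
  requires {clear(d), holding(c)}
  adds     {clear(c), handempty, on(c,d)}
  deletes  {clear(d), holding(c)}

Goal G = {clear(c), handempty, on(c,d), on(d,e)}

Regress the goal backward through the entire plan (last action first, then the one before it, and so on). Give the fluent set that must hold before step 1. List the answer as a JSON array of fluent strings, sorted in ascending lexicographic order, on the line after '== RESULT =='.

Regress step by step:
  through step 4 (stack(c,d)): drop {clear(c), handempty, on(c,d)}, keep {on(d,e)}, require {clear(d), holding(c)}
    → {clear(d), holding(c), on(d,e)}
  through step 3 (pickup(c)): drop {holding(c)}, keep {clear(d), on(d,e)}, require {clear(c), handempty, ontable(c)}
    → {clear(c), clear(d), handempty, on(d,e), ontable(c)}
  through step 2 (stack(d,e)): drop {clear(d), handempty, on(d,e)}, keep {clear(c), ontable(c)}, require {clear(e), holding(d)}
    → {clear(c), clear(e), holding(d), ontable(c)}
  through step 1 (unstack(d,c)): drop {clear(c), holding(d)}, keep {clear(e), ontable(c)}, require {clear(d), handempty, on(d,c)}
    → {clear(d), clear(e), handempty, on(d,c), ontable(c)}

== RESULT ==
["clear(d)", "clear(e)", "handempty", "on(d,c)", "ontable(c)"]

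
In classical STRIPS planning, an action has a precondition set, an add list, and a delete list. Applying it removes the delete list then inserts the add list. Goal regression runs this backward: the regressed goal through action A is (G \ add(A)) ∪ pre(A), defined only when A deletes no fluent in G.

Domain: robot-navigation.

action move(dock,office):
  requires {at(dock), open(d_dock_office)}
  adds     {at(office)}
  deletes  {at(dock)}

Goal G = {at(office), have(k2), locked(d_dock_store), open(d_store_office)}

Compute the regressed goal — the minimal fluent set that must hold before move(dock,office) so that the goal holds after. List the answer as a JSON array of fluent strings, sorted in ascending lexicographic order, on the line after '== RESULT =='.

Compute (G \ add) ∪ pre:
  G ∩ del = {}  (empty — regression defined)
  G \ add = {at(office), have(k2), locked(d_dock_store), open(d_store_office)} \ {at(office)} = {have(k2), locked(d_dock_store), open(d_store_office)}
  ∪ pre   = {have(k2), locked(d_dock_store), open(d_store_office)} ∪ {at(dock), open(d_dock_office)}
          = {at(dock), have(k2), locked(d_dock_store), open(d_dock_office), open(d_store_office)}

== RESULT ==
["at(dock)", "have(k2)", "locked(d_dock_store)", "open(d_dock_office)", "open(d_store_office)"]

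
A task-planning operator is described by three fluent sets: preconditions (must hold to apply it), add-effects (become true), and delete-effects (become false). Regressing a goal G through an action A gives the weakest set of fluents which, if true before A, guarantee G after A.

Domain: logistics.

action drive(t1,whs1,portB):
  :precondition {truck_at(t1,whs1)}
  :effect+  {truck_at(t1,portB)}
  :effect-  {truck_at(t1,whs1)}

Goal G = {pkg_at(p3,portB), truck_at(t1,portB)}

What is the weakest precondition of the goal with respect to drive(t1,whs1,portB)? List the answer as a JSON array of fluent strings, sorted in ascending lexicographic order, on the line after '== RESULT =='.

Compute (G \ add) ∪ pre:
  G ∩ del = {}  (empty — regression defined)
  G \ add = {pkg_at(p3,portB), truck_at(t1,portB)} \ {truck_at(t1,portB)} = {pkg_at(p3,portB)}
  ∪ pre   = {pkg_at(p3,portB)} ∪ {truck_at(t1,whs1)}
          = {pkg_at(p3,portB), truck_at(t1,whs1)}

== RESULT ==
["pkg_at(p3,portB)", "truck_at(t1,whs1)"]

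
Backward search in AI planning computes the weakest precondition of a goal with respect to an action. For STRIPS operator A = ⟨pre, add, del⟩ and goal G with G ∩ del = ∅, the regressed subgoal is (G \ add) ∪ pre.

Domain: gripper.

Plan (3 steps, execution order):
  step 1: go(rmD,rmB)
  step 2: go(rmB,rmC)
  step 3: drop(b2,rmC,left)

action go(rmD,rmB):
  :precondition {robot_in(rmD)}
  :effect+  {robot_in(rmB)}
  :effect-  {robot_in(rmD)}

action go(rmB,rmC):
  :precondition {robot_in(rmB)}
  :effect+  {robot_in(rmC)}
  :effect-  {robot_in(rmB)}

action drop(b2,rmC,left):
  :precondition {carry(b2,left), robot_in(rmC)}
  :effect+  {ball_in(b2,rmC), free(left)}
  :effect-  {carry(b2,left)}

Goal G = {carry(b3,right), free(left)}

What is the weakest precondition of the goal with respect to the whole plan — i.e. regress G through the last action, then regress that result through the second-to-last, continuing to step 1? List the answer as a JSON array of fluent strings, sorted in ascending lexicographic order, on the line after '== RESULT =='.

Regress step by step:
  through step 3 (drop(b2,rmC,left)): drop {free(left)}, keep {carry(b3,right)}, require {carry(b2,left), robot_in(rmC)}
    → {carry(b2,left), carry(b3,right), robot_in(rmC)}
  through step 2 (go(rmB,rmC)): drop {robot_in(rmC)}, keep {carry(b2,left), carry(b3,right)}, require {robot_in(rmB)}
    → {carry(b2,left), carry(b3,right), robot_in(rmB)}
  through step 1 (go(rmD,rmB)): drop {robot_in(rmB)}, keep {carry(b2,left), carry(b3,right)}, require {robot_in(rmD)}
    → {carry(b2,left), carry(b3,right), robot_in(rmD)}

== RESULT ==
["carry(b2,left)", "carry(b3,right)", "robot_in(rmD)"]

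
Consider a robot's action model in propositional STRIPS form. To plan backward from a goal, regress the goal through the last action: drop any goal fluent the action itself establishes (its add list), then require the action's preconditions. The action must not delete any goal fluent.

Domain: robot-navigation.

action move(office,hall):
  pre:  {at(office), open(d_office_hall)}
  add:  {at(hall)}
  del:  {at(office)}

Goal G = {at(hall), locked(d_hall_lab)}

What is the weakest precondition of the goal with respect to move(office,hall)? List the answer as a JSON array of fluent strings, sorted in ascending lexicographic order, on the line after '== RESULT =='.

Compute (G \ add) ∪ pre:
  G ∩ del = {}  (empty — regression defined)
  G \ add = {at(hall), locked(d_hall_lab)} \ {at(hall)} = {locked(d_hall_lab)}
  ∪ pre   = {locked(d_hall_lab)} ∪ {at(office), open(d_office_hall)}
          = {at(office), locked(d_hall_lab), open(d_office_hall)}

== RESULT ==
["at(office)", "locked(d_hall_lab)", "open(d_office_hall)"]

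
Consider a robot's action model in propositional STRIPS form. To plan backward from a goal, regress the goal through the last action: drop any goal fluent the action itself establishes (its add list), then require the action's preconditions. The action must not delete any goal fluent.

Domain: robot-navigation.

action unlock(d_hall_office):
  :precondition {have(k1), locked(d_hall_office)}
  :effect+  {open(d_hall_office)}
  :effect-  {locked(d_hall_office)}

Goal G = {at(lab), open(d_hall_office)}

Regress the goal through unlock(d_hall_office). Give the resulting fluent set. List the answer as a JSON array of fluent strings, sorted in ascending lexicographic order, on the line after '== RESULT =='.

Regress:
  G ∩ del = {}  (empty — regression defined)
  G \ add = {at(lab), open(d_hall_office)} \ {open(d_hall_office)} = {at(lab)}
  ∪ pre   = {at(lab)} ∪ {have(k1), locked(d_hall_office)}
          = {at(lab), have(k1), locked(d_hall_office)}

== RESULT ==
["at(lab)", "have(k1)", "locked(d_hall_office)"]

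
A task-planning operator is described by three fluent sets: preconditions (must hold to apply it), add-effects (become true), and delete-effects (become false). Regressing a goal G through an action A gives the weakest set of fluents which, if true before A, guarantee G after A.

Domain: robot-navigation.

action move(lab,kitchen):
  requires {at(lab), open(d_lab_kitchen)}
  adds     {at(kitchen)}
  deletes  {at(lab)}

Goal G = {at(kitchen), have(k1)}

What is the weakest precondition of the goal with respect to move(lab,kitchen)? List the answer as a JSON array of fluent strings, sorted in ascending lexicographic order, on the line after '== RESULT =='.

Regress:
  G ∩ del = {}  (empty — regression defined)
  G \ add = {at(kitchen), have(k1)} \ {at(kitchen)} = {have(k1)}
  ∪ pre   = {have(k1)} ∪ {at(lab), open(d_lab_kitchen)}
          = {at(lab), have(k1), open(d_lab_kitchen)}

== RESULT ==
["at(lab)", "have(k1)", "open(d_lab_kitchen)"]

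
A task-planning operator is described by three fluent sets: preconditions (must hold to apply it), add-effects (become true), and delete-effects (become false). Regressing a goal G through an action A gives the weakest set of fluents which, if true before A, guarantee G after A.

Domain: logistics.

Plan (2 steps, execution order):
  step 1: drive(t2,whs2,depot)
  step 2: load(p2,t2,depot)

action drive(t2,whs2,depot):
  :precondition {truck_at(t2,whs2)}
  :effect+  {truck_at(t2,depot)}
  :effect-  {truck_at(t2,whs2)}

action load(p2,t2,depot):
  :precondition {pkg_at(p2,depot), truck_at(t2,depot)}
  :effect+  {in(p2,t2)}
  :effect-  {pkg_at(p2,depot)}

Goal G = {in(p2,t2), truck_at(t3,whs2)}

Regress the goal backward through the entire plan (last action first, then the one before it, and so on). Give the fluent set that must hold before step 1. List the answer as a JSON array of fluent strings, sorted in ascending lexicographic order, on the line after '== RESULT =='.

Regress step by step:
  through step 2 (load(p2,t2,depot)): drop {in(p2,t2)}, keep {truck_at(t3,whs2)}, require {pkg_at(p2,depot), truck_at(t2,depot)}
    → {pkg_at(p2,depot), truck_at(t2,depot), truck_at(t3,whs2)}
  through step 1 (drive(t2,whs2,depot)): drop {truck_at(t2,depot)}, keep {pkg_at(p2,depot), truck_at(t3,whs2)}, require {truck_at(t2,whs2)}
    → {pkg_at(p2,depot), truck_at(t2,whs2), truck_at(t3,whs2)}

== RESULT ==
["pkg_at(p2,depot)", "truck_at(t2,whs2)", "truck_at(t3,whs2)"]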